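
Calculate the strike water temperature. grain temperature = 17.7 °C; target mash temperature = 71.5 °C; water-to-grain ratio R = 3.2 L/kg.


T_strike = (0.41/R)·(T_mash − T_grain) + T_mash
T_strike = (0.41/3.2)·(71.5 − 17.7) + 71.5

78.3931 °C


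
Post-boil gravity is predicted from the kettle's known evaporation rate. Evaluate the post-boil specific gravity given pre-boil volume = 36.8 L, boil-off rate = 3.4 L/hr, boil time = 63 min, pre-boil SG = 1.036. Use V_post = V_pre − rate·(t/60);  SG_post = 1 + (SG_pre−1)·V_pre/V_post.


V_post = 36.8 − 3.4·(63/60) = 33.2300
SG_post = 1 + (1.036 − 1)·36.8/33.2300

1.0399


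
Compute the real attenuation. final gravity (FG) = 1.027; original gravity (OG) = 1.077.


AA = (OG−FG)/(OG−1)·100;  RA = AA·0.8192
AA = (1.077 − 1.027)/(1.077 − 1)·100 = 64.9351
RA = 64.9351·0.8192

53.1948 %


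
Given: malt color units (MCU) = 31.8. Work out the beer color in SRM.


SRM = 1.4922 · MCU^0.6859
SRM = 1.4922 · 31.8^0.6859

16.0082 SRM


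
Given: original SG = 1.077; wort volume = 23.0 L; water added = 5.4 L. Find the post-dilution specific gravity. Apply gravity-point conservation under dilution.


SG_new = 1 + (SG_old − 1)·V_old/(V_old + V_water)
pts = (1.077 − 1)·1000·23.0/(23.0 + 5.4) = 62.3592
SG_new = 1 + 62.3592/1000

1.0624


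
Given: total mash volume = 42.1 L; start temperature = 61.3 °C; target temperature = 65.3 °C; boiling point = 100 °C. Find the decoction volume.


V_dec = V_total·(T_target − T_start)/(T_boil − T_start)
V_dec = 42.1·(65.3 − 61.3)/(100 − 61.3)

4.3514 L


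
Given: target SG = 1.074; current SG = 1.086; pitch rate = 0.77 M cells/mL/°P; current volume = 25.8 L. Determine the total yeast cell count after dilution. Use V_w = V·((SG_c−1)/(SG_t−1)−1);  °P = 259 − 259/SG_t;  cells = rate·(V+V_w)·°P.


V_w = 25.8·((1.086−1)/(1.074−1)−1) = 4.1838
V_final = 25.8 + 4.1838 = 29.9838
°P = 259 − 259/1.074 = 17.8454
cells = 0.77·29.9838·17.8454

412.0068 billion cells


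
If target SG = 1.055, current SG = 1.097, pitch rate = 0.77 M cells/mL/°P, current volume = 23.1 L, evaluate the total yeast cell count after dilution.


V_w = V·((SG_c−1)/(SG_t−1)−1);  °P = 259 − 259/SG_t;  cells = rate·(V+V_w)·°P
V_w = 23.1·((1.097−1)/(1.055−1)−1) = 17.6400
V_final = 23.1 + 17.6400 = 40.7400
°P = 259 − 259/1.055 = 13.5024
cells = 0.77·40.7400·13.5024

423.5666 billion cells


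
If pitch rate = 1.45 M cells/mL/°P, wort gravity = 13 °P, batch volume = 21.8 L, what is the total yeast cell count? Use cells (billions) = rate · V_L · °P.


cells = 1.45 · 21.8 · 13

410.9300 billion cells


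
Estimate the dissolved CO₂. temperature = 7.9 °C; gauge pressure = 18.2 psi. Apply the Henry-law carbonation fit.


vols = (P + 14.695)·(0.01821 + 0.09011·e^(−0.04·T))
vols = (18.2 + 14.695)·(0.01821 + 0.09011·e^(−0.04·7.9))

2.7601 volumes


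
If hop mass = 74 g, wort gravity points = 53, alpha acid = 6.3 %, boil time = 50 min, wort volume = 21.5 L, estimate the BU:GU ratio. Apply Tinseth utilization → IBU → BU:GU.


U = 1.65·0.000125^(GP/1000)·(1−e^(−0.04t))/4.15;  IBU = (α/100)·m·U·1000/V;  BU:GU = IBU/GP
U = 1.65·0.000125^(53/1000)·(1−e^(−0.04·50))/4.15 = 0.2135
IBU = (6.3/100)·74·0.2135·1000/21.5 = 46.2971
BU:GU = 46.2971/53

0.8735


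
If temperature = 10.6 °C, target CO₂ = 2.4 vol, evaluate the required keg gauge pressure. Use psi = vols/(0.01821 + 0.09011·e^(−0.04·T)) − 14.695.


psi = 2.4/(0.01821 + 0.09011·e^(−0.04·10.6)) − 14.695

16.4011 psi


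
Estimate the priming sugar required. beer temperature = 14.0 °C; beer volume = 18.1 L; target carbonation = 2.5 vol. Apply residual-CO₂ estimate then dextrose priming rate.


residual = 14.695·(0.01821 + 0.09011·e^(−0.04·T));  sugar = (target − residual)·4.0·V
residual = 14.695·(0.01821 + 0.09011·e^(−0.04·14.0)) = 1.0240
sugar = (2.5 − 1.0240)·4.0·18.1

106.8644 g


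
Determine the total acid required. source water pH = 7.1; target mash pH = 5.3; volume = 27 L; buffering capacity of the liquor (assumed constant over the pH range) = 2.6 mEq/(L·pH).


acid = buffering capacity · (pH_source − pH_target) · V
acid = 2.6 · (7.1 − 5.3) · 27

126.3600 mEq


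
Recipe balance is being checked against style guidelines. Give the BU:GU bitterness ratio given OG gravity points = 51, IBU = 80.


BU:GU = IBU / OG_points
BU:GU = 80 / 51

1.5686


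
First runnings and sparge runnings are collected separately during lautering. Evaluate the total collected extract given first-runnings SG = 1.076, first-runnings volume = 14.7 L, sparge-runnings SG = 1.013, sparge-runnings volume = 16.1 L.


total = Σ (SG_i − 1)·1000·V_i
first = (1.076 − 1)·1000·14.7 = 1117.2000
sparge = (1.013 − 1)·1000·16.1 = 209.3000
total = 1117.2000 + 209.3000

1326.5000 gravity·L


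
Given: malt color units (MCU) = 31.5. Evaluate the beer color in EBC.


SRM = 1.4922·MCU^0.6859;  EBC = SRM·1.97
SRM = 1.4922·31.5^0.6859 = 15.9044
EBC = 15.9044·1.97

31.3317 EBC


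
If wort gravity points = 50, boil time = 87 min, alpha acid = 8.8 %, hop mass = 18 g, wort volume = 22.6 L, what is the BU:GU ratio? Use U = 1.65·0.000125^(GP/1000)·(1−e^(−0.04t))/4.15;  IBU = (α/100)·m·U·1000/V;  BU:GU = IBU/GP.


U = 1.65·0.000125^(50/1000)·(1−e^(−0.04·87))/4.15 = 0.2459
IBU = (8.8/100)·18·0.2459·1000/22.6 = 17.2321
BU:GU = 17.2321/50

0.3446


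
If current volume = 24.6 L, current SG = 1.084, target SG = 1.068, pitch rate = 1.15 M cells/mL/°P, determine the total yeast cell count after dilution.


V_w = V·((SG_c−1)/(SG_t−1)−1);  °P = 259 − 259/SG_t;  cells = rate·(V+V_w)·°P
V_w = 24.6·((1.084−1)/(1.068−1)−1) = 5.7882
V_final = 24.6 + 5.7882 = 30.3882
°P = 259 − 259/1.068 = 16.4906
cells = 1.15·30.3882·16.4906

576.2896 billion cells


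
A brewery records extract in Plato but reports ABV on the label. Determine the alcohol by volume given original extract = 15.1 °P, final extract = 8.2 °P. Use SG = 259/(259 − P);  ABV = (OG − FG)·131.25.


OG = 259/(259 − 15.1) = 1.0619
FG = 259/(259 − 8.2) = 1.0327
ABV = (1.0619 − 1.0327)·131.25

3.8345 % ABV


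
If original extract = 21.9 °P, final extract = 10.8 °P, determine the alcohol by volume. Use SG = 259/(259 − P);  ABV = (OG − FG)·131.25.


OG = 259/(259 − 21.9) = 1.0924
FG = 259/(259 − 10.8) = 1.0435
ABV = (1.0924 − 1.0435)·131.25

6.4119 % ABV


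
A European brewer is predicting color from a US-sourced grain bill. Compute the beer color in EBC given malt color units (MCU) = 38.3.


SRM = 1.4922·MCU^0.6859;  EBC = SRM·1.97
SRM = 1.4922·38.3^0.6859 = 18.1862
EBC = 18.1862·1.97

35.8269 EBC


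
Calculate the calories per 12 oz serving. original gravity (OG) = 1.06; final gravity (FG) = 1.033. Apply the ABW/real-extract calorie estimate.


ABW = (OG−FG)·131.25·0.79/FG;  °P = 259 − 259/SG (for OG→OE and FG→AE);  RE = 0.1808·OE + 0.8192·AE;  Cal = (6.9·ABW + 4·(RE−0.1))·FG·3.55
ABW = (1.06 − 1.033)·131.25·0.79/1.033 = 2.7101
OE = 259 − 259/1.06 = 14.6604 °P
AE = 259 − 259/1.033 = 8.2740 °P
RE = 0.1808·14.6604 + 0.8192·8.2740 = 9.4286 °P
Cal = (6.9·2.7101 + 4·(9.4286−0.1))·1.033·3.55

205.4131 kcal


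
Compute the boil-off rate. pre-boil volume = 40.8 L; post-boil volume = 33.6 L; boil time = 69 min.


rate = (V_pre − V_post) / (t_min/60)
rate = (40.8 − 33.6) / (69/60)

6.2609 L/hr


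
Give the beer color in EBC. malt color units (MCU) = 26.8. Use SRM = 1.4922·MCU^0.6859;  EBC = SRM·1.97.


SRM = 1.4922·26.8^0.6859 = 14.2359
EBC = 14.2359·1.97

28.0447 EBC


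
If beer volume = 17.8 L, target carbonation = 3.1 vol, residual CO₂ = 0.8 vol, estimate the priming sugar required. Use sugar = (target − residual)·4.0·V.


sugar = (3.1 − 0.8)·4.0·17.8

163.7600 g


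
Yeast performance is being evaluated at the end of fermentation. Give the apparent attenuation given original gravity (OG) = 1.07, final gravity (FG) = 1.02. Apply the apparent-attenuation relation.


AA = (OG − FG)/(OG − 1) · 100
AA = (1.07 − 1.02)/(1.07 − 1) · 100

71.4286 %


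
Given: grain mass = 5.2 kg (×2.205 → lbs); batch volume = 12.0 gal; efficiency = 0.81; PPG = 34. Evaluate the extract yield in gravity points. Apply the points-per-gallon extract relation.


points = lbs × PPG × eff / vol
lbs = 5.2 × 2.205 = 11.4660
points = 11.4660 × 34 × 0.81 / 12.0

26.3145 points


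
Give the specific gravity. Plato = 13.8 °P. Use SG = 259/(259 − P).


SG = 259/(259 − 13.8)

1.0563


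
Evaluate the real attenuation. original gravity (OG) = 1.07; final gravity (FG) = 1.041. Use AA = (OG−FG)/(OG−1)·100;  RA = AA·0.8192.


AA = (1.07 − 1.041)/(1.07 − 1)·100 = 41.4286
RA = 41.4286·0.8192

33.9383 %


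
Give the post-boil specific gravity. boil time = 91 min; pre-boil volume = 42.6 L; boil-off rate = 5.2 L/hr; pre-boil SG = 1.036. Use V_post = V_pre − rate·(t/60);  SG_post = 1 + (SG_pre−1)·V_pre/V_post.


V_post = 42.6 − 5.2·(91/60) = 34.7133
SG_post = 1 + (1.036 − 1)·42.6/34.7133

1.0442


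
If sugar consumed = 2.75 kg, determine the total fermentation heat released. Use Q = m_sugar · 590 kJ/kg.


Q = 2.75 · 590

1622.5000 kJ


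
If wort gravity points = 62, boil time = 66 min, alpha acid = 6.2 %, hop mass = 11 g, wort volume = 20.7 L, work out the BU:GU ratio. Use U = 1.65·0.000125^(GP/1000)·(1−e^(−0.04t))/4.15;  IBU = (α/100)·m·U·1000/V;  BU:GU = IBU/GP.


U = 1.65·0.000125^(62/1000)·(1−e^(−0.04·66))/4.15 = 0.2115
IBU = (6.2/100)·11·0.2115·1000/20.7 = 6.9680
BU:GU = 6.9680/62

0.1124


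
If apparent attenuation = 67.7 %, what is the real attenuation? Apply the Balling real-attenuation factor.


RA = AA · 0.8192
RA = 67.7 · 0.8192

55.4598 %


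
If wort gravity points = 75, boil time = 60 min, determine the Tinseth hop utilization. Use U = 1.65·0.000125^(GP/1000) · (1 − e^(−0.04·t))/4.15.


bigness = 1.65·0.000125^(75/1000) = 0.8409
boil_factor = (1 − e^(−0.04·60))/4.15 = 0.2191
U = 0.8409 · 0.2191

0.1842


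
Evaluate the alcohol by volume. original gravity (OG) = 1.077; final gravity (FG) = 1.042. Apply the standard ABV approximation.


ABV = (OG − FG) · 131.25
ABV = (1.077 − 1.042) · 131.25

4.5937 % ABV


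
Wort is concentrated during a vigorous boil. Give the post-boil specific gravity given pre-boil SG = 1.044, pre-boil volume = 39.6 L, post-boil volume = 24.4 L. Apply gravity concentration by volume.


SG_post = 1 + (SG_pre − 1)·V_pre/V_post
pts_pre = (1.044 − 1)·1000 = 44.0000
pts_post = 44.0000·39.6/24.4 = 71.4098
SG_post = 1 + 71.4098/1000

1.0714


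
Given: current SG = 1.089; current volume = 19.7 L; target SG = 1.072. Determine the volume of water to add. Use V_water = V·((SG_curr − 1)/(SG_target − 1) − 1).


V_water = 19.7·((1.089 − 1)/(1.072 − 1) − 1)

4.6514 L


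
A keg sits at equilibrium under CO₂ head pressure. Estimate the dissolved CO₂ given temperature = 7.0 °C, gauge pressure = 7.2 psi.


vols = (P + 14.695)·(0.01821 + 0.09011·e^(−0.04·T))
vols = (7.2 + 14.695)·(0.01821 + 0.09011·e^(−0.04·7.0))

1.8898 volumes


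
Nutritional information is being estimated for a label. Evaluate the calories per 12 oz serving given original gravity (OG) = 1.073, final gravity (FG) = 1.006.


ABW = (OG−FG)·131.25·0.79/FG;  °P = 259 − 259/SG (for OG→OE and FG→AE);  RE = 0.1808·OE + 0.8192·AE;  Cal = (6.9·ABW + 4·(RE−0.1))·FG·3.55
ABW = (1.073 − 1.006)·131.25·0.79/1.006 = 6.9056
OE = 259 − 259/1.073 = 17.6207 °P
AE = 259 − 259/1.006 = 1.5447 °P
RE = 0.1808·17.6207 + 0.8192·1.5447 = 4.4513 °P
Cal = (6.9·6.9056 + 4·(4.4513−0.1))·1.006·3.55

232.3270 kcal


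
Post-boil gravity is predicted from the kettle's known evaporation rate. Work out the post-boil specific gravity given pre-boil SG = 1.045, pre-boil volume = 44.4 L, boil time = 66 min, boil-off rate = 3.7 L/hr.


V_post = V_pre − rate·(t/60);  SG_post = 1 + (SG_pre−1)·V_pre/V_post
V_post = 44.4 − 3.7·(66/60) = 40.3300
SG_post = 1 + (1.045 − 1)·44.4/40.3300

1.0495


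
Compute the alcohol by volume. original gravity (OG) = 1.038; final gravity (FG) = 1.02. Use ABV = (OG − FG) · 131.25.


ABV = (1.038 − 1.02) · 131.25

2.3625 % ABV


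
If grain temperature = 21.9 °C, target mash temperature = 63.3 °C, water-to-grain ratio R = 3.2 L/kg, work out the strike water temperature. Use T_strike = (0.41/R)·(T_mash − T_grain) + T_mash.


T_strike = (0.41/3.2)·(63.3 − 21.9) + 63.3

68.6044 °C


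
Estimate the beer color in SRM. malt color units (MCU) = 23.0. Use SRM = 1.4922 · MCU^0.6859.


SRM = 1.4922 · 23.0^0.6859

12.8185 SRM


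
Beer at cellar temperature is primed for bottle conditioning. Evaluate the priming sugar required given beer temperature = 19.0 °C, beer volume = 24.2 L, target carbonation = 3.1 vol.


residual = 14.695·(0.01821 + 0.09011·e^(−0.04·T));  sugar = (target − residual)·4.0·V
residual = 14.695·(0.01821 + 0.09011·e^(−0.04·19.0)) = 0.8869
sugar = (3.1 − 0.8869)·4.0·24.2

214.2316 g


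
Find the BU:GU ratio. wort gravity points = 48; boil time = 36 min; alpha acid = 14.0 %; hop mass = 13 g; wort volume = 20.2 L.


U = 1.65·0.000125^(GP/1000)·(1−e^(−0.04t))/4.15;  IBU = (α/100)·m·U·1000/V;  BU:GU = IBU/GP
U = 1.65·0.000125^(48/1000)·(1−e^(−0.04·36))/4.15 = 0.1971
IBU = (14.0/100)·13·0.1971·1000/20.2 = 17.7571
BU:GU = 17.7571/48

0.3699


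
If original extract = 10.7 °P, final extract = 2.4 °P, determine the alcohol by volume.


SG = 259/(259 − P);  ABV = (OG − FG)·131.25
OG = 259/(259 − 10.7) = 1.0431
FG = 259/(259 − 2.4) = 1.0094
ABV = (1.0431 − 1.0094)·131.25

4.4284 % ABV


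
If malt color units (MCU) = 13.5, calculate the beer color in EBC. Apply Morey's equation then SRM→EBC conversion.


SRM = 1.4922·MCU^0.6859;  EBC = SRM·1.97
SRM = 1.4922·13.5^0.6859 = 8.8945
EBC = 8.8945·1.97

17.5222 EBC


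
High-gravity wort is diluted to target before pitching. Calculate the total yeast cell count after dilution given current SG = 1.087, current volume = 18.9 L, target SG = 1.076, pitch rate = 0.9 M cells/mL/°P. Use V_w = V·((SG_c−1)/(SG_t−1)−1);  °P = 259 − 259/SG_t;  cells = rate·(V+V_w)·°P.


V_w = 18.9·((1.087−1)/(1.076−1)−1) = 2.7355
V_final = 18.9 + 2.7355 = 21.6355
°P = 259 − 259/1.076 = 18.2937
cells = 0.9·21.6355·18.2937

356.2141 billion cells


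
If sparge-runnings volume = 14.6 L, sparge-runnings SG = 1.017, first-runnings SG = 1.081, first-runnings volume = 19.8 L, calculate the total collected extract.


total = Σ (SG_i − 1)·1000·V_i
first = (1.081 − 1)·1000·19.8 = 1603.8000
sparge = (1.017 − 1)·1000·14.6 = 248.2000
total = 1603.8000 + 248.2000

1852.0000 gravity·L


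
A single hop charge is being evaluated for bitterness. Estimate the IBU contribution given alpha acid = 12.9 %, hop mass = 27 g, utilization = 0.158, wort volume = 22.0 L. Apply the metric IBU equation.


IBU = (α/100)·mass·U·1000 / V
IBU = (12.9/100)·27·0.158·1000 / 22.0

25.0143 IBU


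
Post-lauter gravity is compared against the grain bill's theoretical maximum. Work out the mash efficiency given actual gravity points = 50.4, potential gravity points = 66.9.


efficiency = actual / potential × 100
efficiency = 50.4 / 66.9 × 100

75.3363 %


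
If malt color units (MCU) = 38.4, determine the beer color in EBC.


SRM = 1.4922·MCU^0.6859;  EBC = SRM·1.97
SRM = 1.4922·38.4^0.6859 = 18.2188
EBC = 18.2188·1.97

35.8910 EBC


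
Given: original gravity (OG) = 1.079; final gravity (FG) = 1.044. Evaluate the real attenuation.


AA = (OG−FG)/(OG−1)·100;  RA = AA·0.8192
AA = (1.079 − 1.044)/(1.079 − 1)·100 = 44.3038
RA = 44.3038·0.8192

36.2937 %


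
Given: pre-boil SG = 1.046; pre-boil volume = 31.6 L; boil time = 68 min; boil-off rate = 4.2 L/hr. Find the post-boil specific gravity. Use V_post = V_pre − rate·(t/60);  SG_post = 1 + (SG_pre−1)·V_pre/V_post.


V_post = 31.6 − 4.2·(68/60) = 26.8400
SG_post = 1 + (1.046 − 1)·31.6/26.8400

1.0542


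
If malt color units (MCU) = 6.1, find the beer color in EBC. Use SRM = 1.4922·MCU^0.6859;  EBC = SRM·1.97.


SRM = 1.4922·6.1^0.6859 = 5.1580
EBC = 5.1580·1.97

10.1613 EBC


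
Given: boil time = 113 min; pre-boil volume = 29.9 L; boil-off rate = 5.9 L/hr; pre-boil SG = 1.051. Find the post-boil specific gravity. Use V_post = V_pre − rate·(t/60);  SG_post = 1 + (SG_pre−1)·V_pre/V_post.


V_post = 29.9 − 5.9·(113/60) = 18.7883
SG_post = 1 + (1.051 − 1)·29.9/18.7883

1.0812


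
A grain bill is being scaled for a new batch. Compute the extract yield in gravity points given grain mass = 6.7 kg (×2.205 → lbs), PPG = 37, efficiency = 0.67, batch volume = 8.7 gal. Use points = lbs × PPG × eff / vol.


lbs = 6.7 × 2.205 = 14.7735
points = 14.7735 × 37 × 0.67 / 8.7

42.0960 points


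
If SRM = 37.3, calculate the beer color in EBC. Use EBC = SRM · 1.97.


EBC = 37.3 · 1.97

73.4810 EBC


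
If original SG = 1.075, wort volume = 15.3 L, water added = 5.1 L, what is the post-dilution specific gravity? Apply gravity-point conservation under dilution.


SG_new = 1 + (SG_old − 1)·V_old/(V_old + V_water)
pts = (1.075 − 1)·1000·15.3/(15.3 + 5.1) = 56.2500
SG_new = 1 + 56.2500/1000

1.0562


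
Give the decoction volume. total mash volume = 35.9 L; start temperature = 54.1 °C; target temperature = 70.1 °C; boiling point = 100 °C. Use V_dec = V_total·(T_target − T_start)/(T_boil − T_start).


V_dec = 35.9·(70.1 − 54.1)/(100 − 54.1)

12.5142 L


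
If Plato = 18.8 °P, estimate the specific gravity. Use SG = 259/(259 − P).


SG = 259/(259 − 18.8)

1.0783


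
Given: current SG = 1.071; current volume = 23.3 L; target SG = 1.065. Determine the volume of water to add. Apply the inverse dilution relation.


V_water = V·((SG_curr − 1)/(SG_target − 1) − 1)
V_water = 23.3·((1.071 − 1)/(1.065 − 1) − 1)

2.1508 L


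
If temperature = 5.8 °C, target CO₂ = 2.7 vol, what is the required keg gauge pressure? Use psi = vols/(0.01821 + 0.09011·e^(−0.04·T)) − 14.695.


psi = 2.7/(0.01821 + 0.09011·e^(−0.04·5.8)) − 14.695

15.4180 psi


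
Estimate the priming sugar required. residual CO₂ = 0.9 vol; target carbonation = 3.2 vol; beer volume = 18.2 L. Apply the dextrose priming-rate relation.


sugar = (target − residual)·4.0·V
sugar = (3.2 − 0.9)·4.0·18.2

167.4400 g


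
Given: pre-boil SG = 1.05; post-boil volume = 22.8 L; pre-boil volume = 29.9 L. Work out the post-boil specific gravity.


SG_post = 1 + (SG_pre − 1)·V_pre/V_post
pts_pre = (1.05 − 1)·1000 = 50.0000
pts_post = 50.0000·29.9/22.8 = 65.5702
SG_post = 1 + 65.5702/1000

1.0656


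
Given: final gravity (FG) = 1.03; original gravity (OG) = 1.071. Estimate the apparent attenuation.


AA = (OG − FG)/(OG − 1) · 100
AA = (1.071 − 1.03)/(1.071 − 1) · 100

57.7465 %


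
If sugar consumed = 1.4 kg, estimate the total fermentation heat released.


Q = m_sugar · 590 kJ/kg
Q = 1.4 · 590

826.0000 kJ


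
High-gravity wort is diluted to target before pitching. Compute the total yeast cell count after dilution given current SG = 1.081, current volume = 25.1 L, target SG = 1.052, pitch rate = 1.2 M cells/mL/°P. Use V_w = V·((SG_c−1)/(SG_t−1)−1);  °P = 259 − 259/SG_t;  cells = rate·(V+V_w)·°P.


V_w = 25.1·((1.081−1)/(1.052−1)−1) = 13.9981
V_final = 25.1 + 13.9981 = 39.0981
°P = 259 − 259/1.052 = 12.8023
cells = 1.2·39.0981·12.8023

600.6535 billion cells


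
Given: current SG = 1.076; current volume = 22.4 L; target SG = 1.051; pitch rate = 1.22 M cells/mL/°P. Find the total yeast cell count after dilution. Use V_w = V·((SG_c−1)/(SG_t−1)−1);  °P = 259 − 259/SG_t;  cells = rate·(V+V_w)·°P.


V_w = 22.4·((1.076−1)/(1.051−1)−1) = 10.9804
V_final = 22.4 + 10.9804 = 33.3804
°P = 259 − 259/1.051 = 12.5680
cells = 1.22·33.3804·12.5680

511.8215 billion cells


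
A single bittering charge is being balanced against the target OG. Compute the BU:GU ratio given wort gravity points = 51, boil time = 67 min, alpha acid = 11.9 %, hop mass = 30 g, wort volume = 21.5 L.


U = 1.65·0.000125^(GP/1000)·(1−e^(−0.04t))/4.15;  IBU = (α/100)·m·U·1000/V;  BU:GU = IBU/GP
U = 1.65·0.000125^(51/1000)·(1−e^(−0.04·67))/4.15 = 0.2342
IBU = (11.9/100)·30·0.2342·1000/21.5 = 38.8831
BU:GU = 38.8831/51

0.7624


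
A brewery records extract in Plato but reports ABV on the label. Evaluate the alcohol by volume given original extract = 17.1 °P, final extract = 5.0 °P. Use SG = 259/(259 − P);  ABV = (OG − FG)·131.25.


OG = 259/(259 − 17.1) = 1.0707
FG = 259/(259 − 5.0) = 1.0197
ABV = (1.0707 − 1.0197)·131.25

6.6944 % ABV


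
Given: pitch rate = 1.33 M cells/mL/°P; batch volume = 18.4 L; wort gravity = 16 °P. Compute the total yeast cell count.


cells (billions) = rate · V_L · °P
cells = 1.33 · 18.4 · 16

391.5520 billion cells


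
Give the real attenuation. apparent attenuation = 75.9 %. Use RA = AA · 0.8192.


RA = 75.9 · 0.8192

62.1773 %


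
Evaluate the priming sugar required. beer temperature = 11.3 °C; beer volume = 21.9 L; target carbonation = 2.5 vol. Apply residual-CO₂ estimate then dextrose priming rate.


residual = 14.695·(0.01821 + 0.09011·e^(−0.04·T));  sugar = (target − residual)·4.0·V
residual = 14.695·(0.01821 + 0.09011·e^(−0.04·11.3)) = 1.1102
sugar = (2.5 − 1.1102)·4.0·21.9

121.7434 g


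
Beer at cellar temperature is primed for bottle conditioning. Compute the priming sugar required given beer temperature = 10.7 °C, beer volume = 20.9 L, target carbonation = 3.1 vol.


residual = 14.695·(0.01821 + 0.09011·e^(−0.04·T));  sugar = (target − residual)·4.0·V
residual = 14.695·(0.01821 + 0.09011·e^(−0.04·10.7)) = 1.1307
sugar = (3.1 − 1.1307)·4.0·20.9

164.6332 g


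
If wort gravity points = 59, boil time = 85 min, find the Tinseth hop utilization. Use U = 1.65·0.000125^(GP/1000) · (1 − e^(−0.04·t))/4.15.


bigness = 1.65·0.000125^(59/1000) = 0.9710
boil_factor = (1 − e^(−0.04·85))/4.15 = 0.2329
U = 0.9710 · 0.2329

0.2262


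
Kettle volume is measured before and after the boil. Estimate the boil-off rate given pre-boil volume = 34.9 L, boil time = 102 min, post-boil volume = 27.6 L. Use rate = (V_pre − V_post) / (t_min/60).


rate = (34.9 − 27.6) / (102/60)

4.2941 L/hr


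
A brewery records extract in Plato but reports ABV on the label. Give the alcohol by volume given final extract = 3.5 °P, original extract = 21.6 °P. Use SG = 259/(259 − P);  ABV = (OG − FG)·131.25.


OG = 259/(259 − 21.6) = 1.0910
FG = 259/(259 − 3.5) = 1.0137
ABV = (1.0910 − 1.0137)·131.25

10.1439 % ABV


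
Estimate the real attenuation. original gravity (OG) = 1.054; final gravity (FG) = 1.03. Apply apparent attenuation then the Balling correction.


AA = (OG−FG)/(OG−1)·100;  RA = AA·0.8192
AA = (1.054 − 1.03)/(1.054 − 1)·100 = 44.4444
RA = 44.4444·0.8192

36.4089 %


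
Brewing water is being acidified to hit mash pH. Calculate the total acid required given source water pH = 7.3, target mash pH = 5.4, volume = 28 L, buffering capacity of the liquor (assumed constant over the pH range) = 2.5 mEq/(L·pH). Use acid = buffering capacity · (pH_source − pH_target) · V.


acid = 2.5 · (7.3 − 5.4) · 28

133.0000 mEq


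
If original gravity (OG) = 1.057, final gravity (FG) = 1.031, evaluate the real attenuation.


AA = (OG−FG)/(OG−1)·100;  RA = AA·0.8192
AA = (1.057 − 1.031)/(1.057 − 1)·100 = 45.6140
RA = 45.6140·0.8192

37.3670 %


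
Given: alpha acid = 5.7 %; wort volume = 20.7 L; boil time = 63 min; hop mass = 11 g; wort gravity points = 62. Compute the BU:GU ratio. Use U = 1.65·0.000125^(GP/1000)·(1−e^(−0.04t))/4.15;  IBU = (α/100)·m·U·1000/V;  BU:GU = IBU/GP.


U = 1.65·0.000125^(62/1000)·(1−e^(−0.04·63))/4.15 = 0.2094
IBU = (5.7/100)·11·0.2094·1000/20.7 = 6.3433
BU:GU = 6.3433/62

0.1023


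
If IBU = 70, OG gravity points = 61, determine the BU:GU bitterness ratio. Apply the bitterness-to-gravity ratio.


BU:GU = IBU / OG_points
BU:GU = 70 / 61

1.1475


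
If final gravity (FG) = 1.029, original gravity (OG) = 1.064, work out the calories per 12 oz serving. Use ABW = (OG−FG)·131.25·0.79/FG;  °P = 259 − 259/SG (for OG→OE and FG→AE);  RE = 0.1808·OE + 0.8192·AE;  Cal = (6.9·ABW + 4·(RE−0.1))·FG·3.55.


ABW = (1.064 − 1.029)·131.25·0.79/1.029 = 3.5268
OE = 259 − 259/1.064 = 15.5789 °P
AE = 259 − 259/1.029 = 7.2993 °P
RE = 0.1808·15.5789 + 0.8192·7.2993 = 8.7963 °P
Cal = (6.9·3.5268 + 4·(8.7963−0.1))·1.029·3.55

215.9621 kcal


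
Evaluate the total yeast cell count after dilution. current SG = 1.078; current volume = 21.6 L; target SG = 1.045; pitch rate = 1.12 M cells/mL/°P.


V_w = V·((SG_c−1)/(SG_t−1)−1);  °P = 259 − 259/SG_t;  cells = rate·(V+V_w)·°P
V_w = 21.6·((1.078−1)/(1.045−1)−1) = 15.8400
V_final = 21.6 + 15.8400 = 37.4400
°P = 259 − 259/1.045 = 11.1531
cells = 1.12·37.4400·11.1531

467.6811 billion cells


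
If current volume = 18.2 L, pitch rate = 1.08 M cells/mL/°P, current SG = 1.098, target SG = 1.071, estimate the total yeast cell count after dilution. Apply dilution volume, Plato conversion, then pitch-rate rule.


V_w = V·((SG_c−1)/(SG_t−1)−1);  °P = 259 − 259/SG_t;  cells = rate·(V+V_w)·°P
V_w = 18.2·((1.098−1)/(1.071−1)−1) = 6.9211
V_final = 18.2 + 6.9211 = 25.1211
°P = 259 − 259/1.071 = 17.1699
cells = 1.08·25.1211·17.1699

465.8344 billion cells


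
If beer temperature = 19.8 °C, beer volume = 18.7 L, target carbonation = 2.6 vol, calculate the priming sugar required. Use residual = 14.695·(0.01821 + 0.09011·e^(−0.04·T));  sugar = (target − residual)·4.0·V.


residual = 14.695·(0.01821 + 0.09011·e^(−0.04·19.8)) = 0.8674
sugar = (2.6 − 0.8674)·4.0·18.7

129.6014 g


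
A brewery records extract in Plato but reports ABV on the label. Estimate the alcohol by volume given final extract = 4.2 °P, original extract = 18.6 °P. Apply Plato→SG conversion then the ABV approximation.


SG = 259/(259 − P);  ABV = (OG − FG)·131.25
OG = 259/(259 − 18.6) = 1.0774
FG = 259/(259 − 4.2) = 1.0165
ABV = (1.0774 − 1.0165)·131.25

7.9915 % ABV


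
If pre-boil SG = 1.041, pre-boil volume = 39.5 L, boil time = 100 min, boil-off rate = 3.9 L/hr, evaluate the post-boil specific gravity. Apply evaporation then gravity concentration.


V_post = V_pre − rate·(t/60);  SG_post = 1 + (SG_pre−1)·V_pre/V_post
V_post = 39.5 − 3.9·(100/60) = 33.0000
SG_post = 1 + (1.041 − 1)·39.5/33.0000

1.0491


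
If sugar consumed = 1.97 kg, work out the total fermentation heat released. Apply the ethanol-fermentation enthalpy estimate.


Q = m_sugar · 590 kJ/kg
Q = 1.97 · 590

1162.3000 kJ


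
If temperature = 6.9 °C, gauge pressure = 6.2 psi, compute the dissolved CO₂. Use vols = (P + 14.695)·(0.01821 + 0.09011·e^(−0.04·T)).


vols = (6.2 + 14.695)·(0.01821 + 0.09011·e^(−0.04·6.9))

1.8092 volumes


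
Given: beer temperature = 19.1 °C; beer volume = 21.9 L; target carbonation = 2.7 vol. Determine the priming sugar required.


residual = 14.695·(0.01821 + 0.09011·e^(−0.04·T));  sugar = (target − residual)·4.0·V
residual = 14.695·(0.01821 + 0.09011·e^(−0.04·19.1)) = 0.8844
sugar = (2.7 − 0.8844)·4.0·21.9

159.0473 g


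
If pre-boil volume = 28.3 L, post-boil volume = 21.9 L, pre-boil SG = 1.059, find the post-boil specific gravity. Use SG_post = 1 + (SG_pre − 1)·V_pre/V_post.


pts_pre = (1.059 − 1)·1000 = 59.0000
pts_post = 59.0000·28.3/21.9 = 76.2420
SG_post = 1 + 76.2420/1000

1.0762


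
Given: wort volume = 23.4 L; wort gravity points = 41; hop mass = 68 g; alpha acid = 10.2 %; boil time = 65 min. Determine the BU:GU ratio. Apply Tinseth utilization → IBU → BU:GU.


U = 1.65·0.000125^(GP/1000)·(1−e^(−0.04t))/4.15;  IBU = (α/100)·m·U·1000/V;  BU:GU = IBU/GP
U = 1.65·0.000125^(41/1000)·(1−e^(−0.04·65))/4.15 = 0.2546
IBU = (10.2/100)·68·0.2546·1000/23.4 = 75.4719
BU:GU = 75.4719/41

1.8408


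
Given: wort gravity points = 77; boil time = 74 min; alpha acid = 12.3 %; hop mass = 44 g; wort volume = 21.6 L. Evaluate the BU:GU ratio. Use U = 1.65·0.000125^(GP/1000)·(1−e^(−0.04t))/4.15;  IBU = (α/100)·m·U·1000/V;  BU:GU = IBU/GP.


U = 1.65·0.000125^(77/1000)·(1−e^(−0.04·74))/4.15 = 0.1887
IBU = (12.3/100)·44·0.1887·1000/21.6 = 47.2817
BU:GU = 47.2817/77

0.6140


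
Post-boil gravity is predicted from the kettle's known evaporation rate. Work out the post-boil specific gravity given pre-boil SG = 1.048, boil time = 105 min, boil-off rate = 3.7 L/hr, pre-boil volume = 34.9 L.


V_post = V_pre − rate·(t/60);  SG_post = 1 + (SG_pre−1)·V_pre/V_post
V_post = 34.9 − 3.7·(105/60) = 28.4250
SG_post = 1 + (1.048 − 1)·34.9/28.4250

1.0589


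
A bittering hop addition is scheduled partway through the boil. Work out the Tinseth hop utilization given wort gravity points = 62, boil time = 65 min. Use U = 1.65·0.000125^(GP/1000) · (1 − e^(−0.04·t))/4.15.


bigness = 1.65·0.000125^(62/1000) = 0.9451
boil_factor = (1 − e^(−0.04·65))/4.15 = 0.2231
U = 0.9451 · 0.2231

0.2108


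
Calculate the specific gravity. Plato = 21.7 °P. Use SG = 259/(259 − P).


SG = 259/(259 − 21.7)

1.0914


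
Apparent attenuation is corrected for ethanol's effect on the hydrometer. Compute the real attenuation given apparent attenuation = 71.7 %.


RA = AA · 0.8192
RA = 71.7 · 0.8192

58.7366 %


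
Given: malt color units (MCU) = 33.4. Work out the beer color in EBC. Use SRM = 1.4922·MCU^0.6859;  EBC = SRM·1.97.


SRM = 1.4922·33.4^0.6859 = 16.5564
EBC = 16.5564·1.97

32.6160 EBC


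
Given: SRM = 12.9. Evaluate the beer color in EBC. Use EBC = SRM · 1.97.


EBC = 12.9 · 1.97

25.4130 EBC


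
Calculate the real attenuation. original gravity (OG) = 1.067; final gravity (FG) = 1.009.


AA = (OG−FG)/(OG−1)·100;  RA = AA·0.8192
AA = (1.067 − 1.009)/(1.067 − 1)·100 = 86.5672
RA = 86.5672·0.8192

70.9158 %


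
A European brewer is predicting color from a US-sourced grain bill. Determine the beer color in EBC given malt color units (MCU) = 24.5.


SRM = 1.4922·MCU^0.6859;  EBC = SRM·1.97
SRM = 1.4922·24.5^0.6859 = 13.3862
EBC = 13.3862·1.97

26.3707 EBC


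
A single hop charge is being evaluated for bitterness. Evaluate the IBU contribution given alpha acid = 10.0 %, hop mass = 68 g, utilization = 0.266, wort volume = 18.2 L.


IBU = (α/100)·mass·U·1000 / V
IBU = (10.0/100)·68·0.266·1000 / 18.2

99.3846 IBU


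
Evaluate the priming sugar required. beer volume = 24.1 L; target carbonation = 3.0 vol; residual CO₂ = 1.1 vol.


sugar = (target − residual)·4.0·V
sugar = (3.0 − 1.1)·4.0·24.1

183.1600 g


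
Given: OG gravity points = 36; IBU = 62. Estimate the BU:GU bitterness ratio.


BU:GU = IBU / OG_points
BU:GU = 62 / 36

1.7222


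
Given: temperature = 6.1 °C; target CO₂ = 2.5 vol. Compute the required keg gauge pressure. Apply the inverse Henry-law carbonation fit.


psi = vols/(0.01821 + 0.09011·e^(−0.04·T)) − 14.695
psi = 2.5/(0.01821 + 0.09011·e^(−0.04·6.1)) − 14.695

13.4550 psi


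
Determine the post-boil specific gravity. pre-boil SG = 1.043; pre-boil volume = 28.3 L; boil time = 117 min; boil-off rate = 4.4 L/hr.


V_post = V_pre − rate·(t/60);  SG_post = 1 + (SG_pre−1)·V_pre/V_post
V_post = 28.3 − 4.4·(117/60) = 19.7200
SG_post = 1 + (1.043 − 1)·28.3/19.7200

1.0617


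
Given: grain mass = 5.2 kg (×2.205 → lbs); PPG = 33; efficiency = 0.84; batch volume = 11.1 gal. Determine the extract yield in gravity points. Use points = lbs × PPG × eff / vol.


lbs = 5.2 × 2.205 = 11.4660
points = 11.4660 × 33 × 0.84 / 11.1

28.6340 points


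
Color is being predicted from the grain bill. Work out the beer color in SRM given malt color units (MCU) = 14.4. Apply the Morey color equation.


SRM = 1.4922 · MCU^0.6859
SRM = 1.4922 · 14.4^0.6859

9.2971 SRM


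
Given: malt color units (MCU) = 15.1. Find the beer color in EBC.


SRM = 1.4922·MCU^0.6859;  EBC = SRM·1.97
SRM = 1.4922·15.1^0.6859 = 9.6048
EBC = 9.6048·1.97

18.9214 EBC


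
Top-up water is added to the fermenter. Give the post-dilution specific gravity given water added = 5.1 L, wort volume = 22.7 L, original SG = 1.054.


SG_new = 1 + (SG_old − 1)·V_old/(V_old + V_water)
pts = (1.054 − 1)·1000·22.7/(22.7 + 5.1) = 44.0935
SG_new = 1 + 44.0935/1000

1.0441


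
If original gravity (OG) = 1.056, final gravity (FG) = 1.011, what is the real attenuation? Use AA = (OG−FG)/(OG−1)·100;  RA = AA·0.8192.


AA = (1.056 − 1.011)/(1.056 − 1)·100 = 80.3571
RA = 80.3571·0.8192

65.8286 %


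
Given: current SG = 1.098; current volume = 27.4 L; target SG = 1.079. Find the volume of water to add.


V_water = V·((SG_curr − 1)/(SG_target − 1) − 1)
V_water = 27.4·((1.098 − 1)/(1.079 − 1) − 1)

6.5899 L


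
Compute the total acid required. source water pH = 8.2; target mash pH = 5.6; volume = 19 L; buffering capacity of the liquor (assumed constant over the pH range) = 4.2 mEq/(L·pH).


acid = buffering capacity · (pH_source − pH_target) · V
acid = 4.2 · (8.2 − 5.6) · 19

207.4800 mEq


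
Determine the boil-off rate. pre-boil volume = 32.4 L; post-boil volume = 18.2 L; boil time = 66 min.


rate = (V_pre − V_post) / (t_min/60)
rate = (32.4 − 18.2) / (66/60)

12.9091 L/hr


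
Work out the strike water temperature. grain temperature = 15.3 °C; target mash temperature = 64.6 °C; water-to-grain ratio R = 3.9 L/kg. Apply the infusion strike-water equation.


T_strike = (0.41/R)·(T_mash − T_grain) + T_mash
T_strike = (0.41/3.9)·(64.6 − 15.3) + 64.6

69.7828 °C


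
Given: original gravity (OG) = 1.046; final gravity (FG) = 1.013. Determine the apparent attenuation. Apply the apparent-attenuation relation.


AA = (OG − FG)/(OG − 1) · 100
AA = (1.046 − 1.013)/(1.046 − 1) · 100

71.7391 %


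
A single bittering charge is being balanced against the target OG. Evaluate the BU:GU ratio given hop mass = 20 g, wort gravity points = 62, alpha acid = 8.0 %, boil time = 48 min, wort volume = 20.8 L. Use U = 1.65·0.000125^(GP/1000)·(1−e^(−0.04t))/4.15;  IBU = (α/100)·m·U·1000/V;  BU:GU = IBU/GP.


U = 1.65·0.000125^(62/1000)·(1−e^(−0.04·48))/4.15 = 0.1944
IBU = (8.0/100)·20·0.1944·1000/20.8 = 14.9503
BU:GU = 14.9503/62

0.2411


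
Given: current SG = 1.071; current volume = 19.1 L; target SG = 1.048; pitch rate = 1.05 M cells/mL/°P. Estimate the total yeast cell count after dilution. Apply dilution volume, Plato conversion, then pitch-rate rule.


V_w = V·((SG_c−1)/(SG_t−1)−1);  °P = 259 − 259/SG_t;  cells = rate·(V+V_w)·°P
V_w = 19.1·((1.071−1)/(1.048−1)−1) = 9.1521
V_final = 19.1 + 9.1521 = 28.2521
°P = 259 − 259/1.048 = 11.8626
cells = 1.05·28.2521·11.8626

351.9002 billion cells


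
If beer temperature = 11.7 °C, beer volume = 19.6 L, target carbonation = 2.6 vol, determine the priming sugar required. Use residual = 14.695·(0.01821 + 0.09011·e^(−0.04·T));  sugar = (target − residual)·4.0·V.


residual = 14.695·(0.01821 + 0.09011·e^(−0.04·11.7)) = 1.0969
sugar = (2.6 − 1.0969)·4.0·19.6

117.8462 g


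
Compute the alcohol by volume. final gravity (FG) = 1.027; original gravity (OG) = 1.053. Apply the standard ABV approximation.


ABV = (OG − FG) · 131.25
ABV = (1.053 − 1.027) · 131.25

3.4125 % ABV


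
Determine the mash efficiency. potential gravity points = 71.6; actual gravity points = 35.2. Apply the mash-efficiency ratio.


efficiency = actual / potential × 100
efficiency = 35.2 / 71.6 × 100

49.1620 %


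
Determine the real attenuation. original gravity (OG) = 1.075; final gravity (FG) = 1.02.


AA = (OG−FG)/(OG−1)·100;  RA = AA·0.8192
AA = (1.075 − 1.02)/(1.075 − 1)·100 = 73.3333
RA = 73.3333·0.8192

60.0747 %


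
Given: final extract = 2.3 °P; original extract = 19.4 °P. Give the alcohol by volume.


SG = 259/(259 − P);  ABV = (OG − FG)·131.25
OG = 259/(259 − 19.4) = 1.0810
FG = 259/(259 − 2.3) = 1.0090
ABV = (1.0810 − 1.0090)·131.25

9.4511 % ABV


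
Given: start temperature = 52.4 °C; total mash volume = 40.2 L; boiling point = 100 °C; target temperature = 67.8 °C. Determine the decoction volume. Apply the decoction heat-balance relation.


V_dec = V_total·(T_target − T_start)/(T_boil − T_start)
V_dec = 40.2·(67.8 − 52.4)/(100 − 52.4)

13.0059 L


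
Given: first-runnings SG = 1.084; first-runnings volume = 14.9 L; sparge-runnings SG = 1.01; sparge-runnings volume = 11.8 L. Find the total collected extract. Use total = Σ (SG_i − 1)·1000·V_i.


first = (1.084 − 1)·1000·14.9 = 1251.6000
sparge = (1.01 − 1)·1000·11.8 = 118.0000
total = 1251.6000 + 118.0000

1369.6000 gravity·L


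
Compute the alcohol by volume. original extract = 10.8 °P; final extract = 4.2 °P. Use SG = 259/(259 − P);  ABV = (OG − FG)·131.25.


OG = 259/(259 − 10.8) = 1.0435
FG = 259/(259 − 4.2) = 1.0165
ABV = (1.0435 − 1.0165)·131.25

3.5477 % ABV


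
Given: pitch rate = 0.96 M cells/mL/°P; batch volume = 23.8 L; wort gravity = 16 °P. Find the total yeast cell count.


cells (billions) = rate · V_L · °P
cells = 0.96 · 23.8 · 16

365.5680 billion cells


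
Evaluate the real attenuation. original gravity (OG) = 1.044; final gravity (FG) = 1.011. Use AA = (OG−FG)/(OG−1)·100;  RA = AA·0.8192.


AA = (1.044 − 1.011)/(1.044 − 1)·100 = 75.0000
RA = 75.0000·0.8192

61.4400 %


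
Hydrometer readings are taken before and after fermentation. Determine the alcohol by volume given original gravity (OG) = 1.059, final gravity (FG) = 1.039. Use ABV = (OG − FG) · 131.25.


ABV = (1.059 − 1.039) · 131.25

2.6250 % ABV


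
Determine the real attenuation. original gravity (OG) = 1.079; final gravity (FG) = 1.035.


AA = (OG−FG)/(OG−1)·100;  RA = AA·0.8192
AA = (1.079 − 1.035)/(1.079 − 1)·100 = 55.6962
RA = 55.6962·0.8192

45.6263 %


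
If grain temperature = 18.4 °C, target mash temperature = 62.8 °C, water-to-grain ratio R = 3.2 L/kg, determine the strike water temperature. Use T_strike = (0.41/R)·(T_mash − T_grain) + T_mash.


T_strike = (0.41/3.2)·(62.8 − 18.4) + 62.8

68.4887 °C


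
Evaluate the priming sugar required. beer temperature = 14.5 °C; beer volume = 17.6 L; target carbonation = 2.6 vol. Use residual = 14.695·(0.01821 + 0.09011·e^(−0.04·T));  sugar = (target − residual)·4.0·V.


residual = 14.695·(0.01821 + 0.09011·e^(−0.04·14.5)) = 1.0090
sugar = (2.6 − 1.0090)·4.0·17.6

112.0068 g


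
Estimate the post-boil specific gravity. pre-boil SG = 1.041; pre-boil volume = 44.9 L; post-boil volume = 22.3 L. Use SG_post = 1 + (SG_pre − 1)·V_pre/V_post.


pts_pre = (1.041 − 1)·1000 = 41.0000
pts_post = 41.0000·44.9/22.3 = 82.5516
SG_post = 1 + 82.5516/1000

1.0826


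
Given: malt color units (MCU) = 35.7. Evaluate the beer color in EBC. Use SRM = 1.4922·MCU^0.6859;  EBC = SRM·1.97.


SRM = 1.4922·35.7^0.6859 = 17.3301
EBC = 17.3301·1.97

34.1404 EBC
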